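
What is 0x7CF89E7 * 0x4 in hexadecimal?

0x1F3E279C

Multiply each base-16 digit by 4, carrying:
  7×4 = 28 → write C carry 1
  E×4+1 = 57 → write 9 carry 3
  9×4+3 = 39 → write 7 carry 2
  8×4+2 = 34 → write 2 carry 2
  F×4+2 = 62 → write E carry 3
  C×4+3 = 51 → write 3 carry 3
  7×4+3 = 31 → write F carry 1
  remaining carry: 1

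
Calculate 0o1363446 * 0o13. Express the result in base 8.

Multiply each base-8 digit by 11, carrying:
  6×11 = 66 → write 2 carry 8
  4×11+8 = 52 → write 4 carry 6
  4×11+6 = 50 → write 2 carry 6
  3×11+6 = 39 → write 7 carry 4
  6×11+4 = 70 → write 6 carry 8
  3×11+8 = 41 → write 1 carry 5
  1×11+5 = 16 → write 0 carry 2
  remaining carry: 2

0o20167242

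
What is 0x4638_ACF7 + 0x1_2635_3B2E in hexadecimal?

Add column by column in base 16, right to left:
  7+E = 5 carry 1
  F+2+1 = 2 carry 1
  C+B+1 = 8 carry 1
  A+3+1 = E
  8+5 = D
  3+3 = 6
  6+6 = C
  4+2 = 6
  0+1 = 1

0x16C6DE825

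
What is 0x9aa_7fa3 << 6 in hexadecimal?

6 bits is not a whole number of base-16 digits; in binary: 1001101010100111111110100011 << 6 = 1001101010100111111110100011000000.

0x26a9fe8c0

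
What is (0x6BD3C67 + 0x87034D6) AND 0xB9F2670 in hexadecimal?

0xB0D2030

Add column by column in base 16, right to left:
  7+6 = D
  6+D = 3 carry 1
  C+4+1 = 1 carry 1
  3+3+1 = 7
  D+0 = D
  B+7 = 2 carry 1
  6+8+1 = F
Sum = 0xF2D713D; now AND with 0xB9F2670:
  F&B=B, 2&9=0, D&F=D, 7&2=2, 1&6=0, 3&7=3, D&0=0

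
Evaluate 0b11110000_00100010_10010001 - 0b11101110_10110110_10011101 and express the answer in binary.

Subtract column by column in base 2:
  1-1 → 0
  0-0 → 0
  0-1 → 1 (borrow)
  0-1-1 → 0 (borrow)
  1-1-1 → 1 (borrow)
  0-0-1 → 1 (borrow)
  0-0-1 → 1 (borrow)
  1-1-1 → 1 (borrow)
  0-0-1 → 1 (borrow)
  1-1-1 → 1 (borrow)
  0-1-1 → 0 (borrow)
  0-0-1 → 1 (borrow)
  0-1-1 → 0 (borrow)
  1-1-1 → 1 (borrow)
  0-0-1 → 1 (borrow)
  0-1-1 → 0 (borrow)
  0-0-1 → 1 (borrow)
  0-1-1 → 0 (borrow)
  0-1-1 → 0 (borrow)
  0-1-1 → 0 (borrow)
  1-0-1 → 0
  1-1 → 0
  1-1 → 0
  1-1 → 0

0b10110101111110100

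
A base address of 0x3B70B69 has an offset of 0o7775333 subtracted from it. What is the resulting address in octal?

0o345610216

0x3B70B69 = 0o355605551 in octal.
Subtract column by column in base 8:
  1-3 → 6 (borrow)
  5-3-1 → 1
  5-3 → 2
  5-5 → 0
  0-7 → 1 (borrow)
  6-7-1 → 6 (borrow)
  5-7-1 → 5 (borrow)
  5-0-1 → 4
  3-0 → 3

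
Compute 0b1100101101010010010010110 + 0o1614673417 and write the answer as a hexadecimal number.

0xFCA1BA5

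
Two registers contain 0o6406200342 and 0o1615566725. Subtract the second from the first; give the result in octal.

0o4570411415

Subtract column by column in base 8:
  2-5 → 5 (borrow)
  4-2-1 → 1
  3-7 → 4 (borrow)
  0-6-1 → 1 (borrow)
  0-6-1 → 1 (borrow)
  2-5-1 → 4 (borrow)
  6-5-1 → 0
  0-1 → 7 (borrow)
  4-6-1 → 5 (borrow)
  6-1-1 → 4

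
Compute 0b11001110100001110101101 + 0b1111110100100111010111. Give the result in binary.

Add column by column in base 2, right to left:
  1+1 = 0 carry 1
  0+1+1 = 0 carry 1
  1+1+1 = 1 carry 1
  1+0+1 = 0 carry 1
  0+1+1 = 0 carry 1
  1+0+1 = 0 carry 1
  0+1+1 = 0 carry 1
  1+1+1 = 1 carry 1
  1+1+1 = 1 carry 1
  1+0+1 = 0 carry 1
  0+0+1 = 1
  0+1 = 1
  0+0 = 0
  0+0 = 0
  1+1 = 0 carry 1
  0+0+1 = 1
  1+1 = 0 carry 1
  1+1+1 = 1 carry 1
  1+1+1 = 1 carry 1
  0+1+1 = 0 carry 1
  0+1+1 = 0 carry 1
  1+1+1 = 1 carry 1
  1+0+1 = 0 carry 1
  final carry 1

0b101001101000110110000100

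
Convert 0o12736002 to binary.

0b1010111011110000000010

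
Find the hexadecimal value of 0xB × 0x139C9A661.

Multiply each base-16 digit by 11, carrying:
  1×11 = 11 → write B
  6×11 = 66 → write 2 carry 4
  6×11+4 = 70 → write 6 carry 4
  A×11+4 = 114 → write 2 carry 7
  9×11+7 = 106 → write A carry 6
  C×11+6 = 138 → write A carry 8
  9×11+8 = 107 → write B carry 6
  3×11+6 = 39 → write 7 carry 2
  1×11+2 = 13 → write D

0xD7BAA262B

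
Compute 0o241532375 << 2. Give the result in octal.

2 bits is not a whole number of base-8 digits; in binary: 10100001101011010011111101 << 2 = 1010000110101101001111110100.

0o1206551764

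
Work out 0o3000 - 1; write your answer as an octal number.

The trailing 3 digits are 0, so subtracting 1 borrows through: they become 7 and the next digit up decrements.

0o2777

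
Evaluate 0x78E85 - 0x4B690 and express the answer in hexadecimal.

Subtract column by column in base 16:
  5-0 → 5
  8-9 → F (borrow)
  E-6-1 → 7
  8-B → D (borrow)
  7-4-1 → 2

0x2D7F5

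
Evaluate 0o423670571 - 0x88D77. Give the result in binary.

0o423670571 = 0b100010011110111000101111001 in binary.
0x88D77 = 0b10001000110101110111 in binary.
Subtract column by column in base 2:
  1-1 → 0
  0-1 → 1 (borrow)
  0-1-1 → 0 (borrow)
  1-0-1 → 0
  1-1 → 0
  1-1 → 0
  1-1 → 0
  0-0 → 0
  1-1 → 0
  0-0 → 0
  0-1 → 1 (borrow)
  0-1-1 → 0 (borrow)
  1-0-1 → 0
  1-0 → 1
  1-0 → 1
  0-1 → 1 (borrow)
  1-0-1 → 0
  1-0 → 1
  1-0 → 1
  1-1 → 0
  0-0 → 0
  0-0 → 0
  1-0 → 1
  0-0 → 0
  0-0 → 0
  0-0 → 0
  1-0 → 1

0b100010001101110010000000010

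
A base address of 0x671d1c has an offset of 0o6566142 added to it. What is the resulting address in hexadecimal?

0o6566142 = 0x1aec62 in hexadecimal.
Add column by column in base 16, right to left:
  c+2 = e
  1+6 = 7
  d+c = 9 carry 1
  1+e+1 = 0 carry 1
  7+a+1 = 2 carry 1
  6+1+1 = 8

0x82097e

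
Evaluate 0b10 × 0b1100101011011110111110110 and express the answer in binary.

0b11001010110111101111101100

Multiply each base-2 digit by 2, carrying:
  0×2 = 0 → write 0
  1×2 = 2 → write 0 carry 1
  1×2+1 = 3 → write 1 carry 1
  0×2+1 = 1 → write 1
  1×2 = 2 → write 0 carry 1
  1×2+1 = 3 → write 1 carry 1
  1×2+1 = 3 → write 1 carry 1
  1×2+1 = 3 → write 1 carry 1
  1×2+1 = 3 → write 1 carry 1
  0×2+1 = 1 → write 1
  1×2 = 2 → write 0 carry 1
  1×2+1 = 3 → write 1 carry 1
  1×2+1 = 3 → write 1 carry 1
  1×2+1 = 3 → write 1 carry 1
  0×2+1 = 1 → write 1
  1×2 = 2 → write 0 carry 1
  1×2+1 = 3 → write 1 carry 1
  0×2+1 = 1 → write 1
  1×2 = 2 → write 0 carry 1
  0×2+1 = 1 → write 1
  1×2 = 2 → write 0 carry 1
  0×2+1 = 1 → write 1
  0×2 = 0 → write 0
  1×2 = 2 → write 0 carry 1
  1×2+1 = 3 → write 1 carry 1
  remaining carry: 1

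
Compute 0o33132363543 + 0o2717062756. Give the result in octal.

Add column by column in base 8, right to left:
  3+6 = 1 carry 1
  4+5+1 = 2 carry 1
  5+7+1 = 5 carry 1
  3+2+1 = 6
  6+6 = 4 carry 1
  3+0+1 = 4
  2+7 = 1 carry 1
  3+1+1 = 5
  1+7 = 0 carry 1
  3+2+1 = 6
  3+0 = 3

0o36051446521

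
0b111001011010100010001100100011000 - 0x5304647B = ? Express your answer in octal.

0o57023132235

0b111001011010100010001100100011000 = 0o71324214430 in octal.
0x5304647B = 0o12301062173 in octal.
Subtract column by column in base 8:
  0-3 → 5 (borrow)
  3-7-1 → 3 (borrow)
  4-1-1 → 2
  4-2 → 2
  1-6 → 3 (borrow)
  2-0-1 → 1
  4-1 → 3
  2-0 → 2
  3-3 → 0
  1-2 → 7 (borrow)
  7-1-1 → 5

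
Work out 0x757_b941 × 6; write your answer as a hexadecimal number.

0x2c0e5786

Multiply each base-16 digit by 6, carrying:
  1×6 = 6 → write 6
  4×6 = 24 → write 8 carry 1
  9×6+1 = 55 → write 7 carry 3
  b×6+3 = 69 → write 5 carry 4
  7×6+4 = 46 → write e carry 2
  5×6+2 = 32 → write 0 carry 2
  7×6+2 = 44 → write c carry 2
  remaining carry: 2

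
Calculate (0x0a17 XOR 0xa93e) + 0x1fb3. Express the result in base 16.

First 0x0a17 XOR 0xa93e = 0xa329.
Add column by column in base 16, right to left:
  9+3 = c
  2+b = d
  3+f = 2 carry 1
  a+1+1 = c

0xc2dc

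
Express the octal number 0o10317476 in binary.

0b1000011001111100111110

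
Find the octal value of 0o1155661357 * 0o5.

Multiply each base-8 digit by 5, carrying:
  7×5 = 35 → write 3 carry 4
  5×5+4 = 29 → write 5 carry 3
  3×5+3 = 18 → write 2 carry 2
  1×5+2 = 7 → write 7
  6×5 = 30 → write 6 carry 3
  6×5+3 = 33 → write 1 carry 4
  5×5+4 = 29 → write 5 carry 3
  5×5+3 = 28 → write 4 carry 3
  1×5+3 = 8 → write 0 carry 1
  1×5+1 = 6 → write 6

0o6045167253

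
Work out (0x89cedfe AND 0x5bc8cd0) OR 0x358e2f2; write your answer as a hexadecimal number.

0x3dceef2

0x89cedfe AND 0x5bc8cd0 = 0x09c8cd0.
Then OR with 0x358e2f2.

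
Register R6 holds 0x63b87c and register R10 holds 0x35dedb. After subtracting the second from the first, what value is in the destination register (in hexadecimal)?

0x2dd9a1

Subtract column by column in base 16:
  c-b → 1
  7-d → a (borrow)
  8-e-1 → 9 (borrow)
  b-d-1 → d (borrow)
  3-5-1 → d (borrow)
  6-3-1 → 2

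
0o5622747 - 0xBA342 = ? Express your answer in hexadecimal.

0xB82A5

0o5622747 = 0x1725E7 in hexadecimal.
Subtract column by column in base 16:
  7-2 → 5
  E-4 → A
  5-3 → 2
  2-A → 8 (borrow)
  7-B-1 → B (borrow)
  1-0-1 → 0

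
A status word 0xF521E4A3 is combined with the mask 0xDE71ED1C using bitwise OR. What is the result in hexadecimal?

0xFF71EDBF

OR each hex digit independently (no carries):
  F|D=F, 5|E=F, 2|7=7, 1|1=1, E|E=E, 4|D=D, A|1=B, 3|C=F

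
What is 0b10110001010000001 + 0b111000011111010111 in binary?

Add column by column in base 2, right to left:
  1+1 = 0 carry 1
  0+1+1 = 0 carry 1
  0+1+1 = 0 carry 1
  0+0+1 = 1
  0+1 = 1
  0+0 = 0
  0+1 = 1
  1+1 = 0 carry 1
  0+1+1 = 0 carry 1
  1+1+1 = 1 carry 1
  0+1+1 = 0 carry 1
  0+0+1 = 1
  0+0 = 0
  1+0 = 1
  1+0 = 1
  0+1 = 1
  1+1 = 0 carry 1
  0+1+1 = 0 carry 1
  final carry 1

0b1001110101001011000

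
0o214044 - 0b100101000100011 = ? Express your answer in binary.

0o214044 = 0b10001100000100100 in binary.
Subtract column by column in base 2:
  0-1 → 1 (borrow)
  0-1-1 → 0 (borrow)
  1-0-1 → 0
  0-0 → 0
  0-0 → 0
  1-1 → 0
  0-0 → 0
  0-0 → 0
  0-0 → 0
  0-1 → 1 (borrow)
  0-0-1 → 1 (borrow)
  1-1-1 → 1 (borrow)
  1-0-1 → 0
  0-0 → 0
  0-1 → 1 (borrow)
  0-0-1 → 1 (borrow)
  1-0-1 → 0

0b1100111000000001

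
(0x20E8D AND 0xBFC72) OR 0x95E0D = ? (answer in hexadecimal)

0xB5E0D

0x20E8D AND 0xBFC72 = 0x20C00.
Then OR with 0x95E0D.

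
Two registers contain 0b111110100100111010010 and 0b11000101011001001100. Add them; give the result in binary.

Add column by column in base 2, right to left:
  0+0 = 0
  1+0 = 1
  0+1 = 1
  0+1 = 1
  1+0 = 1
  0+0 = 0
  1+1 = 0 carry 1
  1+0+1 = 0 carry 1
  1+0+1 = 0 carry 1
  0+1+1 = 0 carry 1
  0+1+1 = 0 carry 1
  1+0+1 = 0 carry 1
  0+1+1 = 0 carry 1
  0+0+1 = 1
  1+1 = 0 carry 1
  0+0+1 = 1
  1+0 = 1
  1+0 = 1
  1+1 = 0 carry 1
  1+1+1 = 1 carry 1
  1+0+1 = 0 carry 1
  final carry 1

0b1010111010000000011110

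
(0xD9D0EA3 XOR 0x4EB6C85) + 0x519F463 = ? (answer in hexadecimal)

0xE905689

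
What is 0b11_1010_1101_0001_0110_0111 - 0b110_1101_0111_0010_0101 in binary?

0b1100111111101001000010

Subtract column by column in base 2:
  1-1 → 0
  1-0 → 1
  1-1 → 0
  0-0 → 0
  0-0 → 0
  1-1 → 0
  1-0 → 1
  0-0 → 0
  1-1 → 0
  0-1 → 1 (borrow)
  0-1-1 → 0 (borrow)
  0-0-1 → 1 (borrow)
  1-1-1 → 1 (borrow)
  0-0-1 → 1 (borrow)
  1-1-1 → 1 (borrow)
  1-1-1 → 1 (borrow)
  0-0-1 → 1 (borrow)
  1-1-1 → 1 (borrow)
  0-1-1 → 0 (borrow)
  1-0-1 → 0
  1-0 → 1
  1-0 → 1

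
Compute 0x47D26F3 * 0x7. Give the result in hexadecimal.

0x1F6C10A5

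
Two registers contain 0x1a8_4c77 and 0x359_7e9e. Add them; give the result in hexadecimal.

0x501cb15

Add column by column in base 16, right to left:
  7+e = 5 carry 1
  7+9+1 = 1 carry 1
  c+e+1 = b carry 1
  4+7+1 = c
  8+9 = 1 carry 1
  a+5+1 = 0 carry 1
  1+3+1 = 5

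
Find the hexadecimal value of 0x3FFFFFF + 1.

0x4000000

The trailing 6 digits are F (max in base 16), so adding 1 cascades: they roll to 0 and the next digit up increments.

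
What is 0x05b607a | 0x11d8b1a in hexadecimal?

OR each hex digit independently (no carries):
  0|1=1, 5|1=5, b|d=f, 6|8=e, 0|b=b, 7|1=7, a|a=a

0x15feb7a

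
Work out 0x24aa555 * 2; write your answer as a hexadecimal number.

0x4954aaa

Multiply each base-16 digit by 2, carrying:
  5×2 = 10 → write a
  5×2 = 10 → write a
  5×2 = 10 → write a
  a×2 = 20 → write 4 carry 1
  a×2+1 = 21 → write 5 carry 1
  4×2+1 = 9 → write 9
  2×2 = 4 → write 4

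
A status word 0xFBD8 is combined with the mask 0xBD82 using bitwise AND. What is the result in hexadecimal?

0xB980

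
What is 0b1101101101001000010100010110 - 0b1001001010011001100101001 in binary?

0b1100100011110101000111101101

Subtract column by column in base 2:
  0-1 → 1 (borrow)
  1-0-1 → 0
  1-0 → 1
  0-1 → 1 (borrow)
  1-0-1 → 0
  0-1 → 1 (borrow)
  0-0-1 → 1 (borrow)
  0-0-1 → 1 (borrow)
  1-1-1 → 1 (borrow)
  0-1-1 → 0 (borrow)
  1-0-1 → 0
  0-0 → 0
  0-1 → 1 (borrow)
  0-1-1 → 0 (borrow)
  0-0-1 → 1 (borrow)
  1-0-1 → 0
  0-1 → 1 (borrow)
  0-0-1 → 1 (borrow)
  1-1-1 → 1 (borrow)
  0-0-1 → 1 (borrow)
  1-0-1 → 0
  1-1 → 0
  0-0 → 0
  1-0 → 1
  1-1 → 0
  0-0 → 0
  1-0 → 1
  1-0 → 1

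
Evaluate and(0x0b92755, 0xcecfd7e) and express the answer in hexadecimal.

0x0a82554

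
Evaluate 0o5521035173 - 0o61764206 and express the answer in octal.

Subtract column by column in base 8:
  3-6 → 5 (borrow)
  7-0-1 → 6
  1-2 → 7 (borrow)
  5-4-1 → 0
  3-6 → 5 (borrow)
  0-7-1 → 0 (borrow)
  1-1-1 → 7 (borrow)
  2-6-1 → 3 (borrow)
  5-0-1 → 4
  5-0 → 5

0o5437050765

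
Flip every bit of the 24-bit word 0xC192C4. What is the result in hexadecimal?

0x3E6D3B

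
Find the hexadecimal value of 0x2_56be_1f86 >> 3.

0x4ad7c3f0

3 bits is not a whole number of base-16 digits; in binary: 1001010110101111100001111110000110 >> 3 = 1001010110101111100001111110000.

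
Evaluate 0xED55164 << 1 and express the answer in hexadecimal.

1 bits is not a whole number of base-16 digits; in binary: 1110110101010101000101100100 << 1 = 11101101010101010001011001000.

0x1DAAA2C8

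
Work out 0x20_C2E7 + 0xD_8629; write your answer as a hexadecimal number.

Add column by column in base 16, right to left:
  7+9 = 0 carry 1
  E+2+1 = 1 carry 1
  2+6+1 = 9
  C+8 = 4 carry 1
  0+D+1 = E
  2+0 = 2

0x2E4910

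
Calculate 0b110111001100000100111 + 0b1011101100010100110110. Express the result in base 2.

Add column by column in base 2, right to left:
  1+0 = 1
  1+1 = 0 carry 1
  1+1+1 = 1 carry 1
  0+0+1 = 1
  0+1 = 1
  1+1 = 0 carry 1
  0+0+1 = 1
  0+0 = 0
  0+1 = 1
  0+0 = 0
  0+1 = 1
  1+0 = 1
  1+0 = 1
  0+0 = 0
  0+1 = 1
  1+1 = 0 carry 1
  1+0+1 = 0 carry 1
  1+1+1 = 1 carry 1
  0+1+1 = 0 carry 1
  1+1+1 = 1 carry 1
  1+0+1 = 0 carry 1
  0+1+1 = 0 carry 1
  final carry 1

0b10010100101110101011101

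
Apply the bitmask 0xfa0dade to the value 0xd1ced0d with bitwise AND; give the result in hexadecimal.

AND each hex digit independently (no carries):
  d&f=d, 1&a=0, c&0=0, e&d=c, d&a=8, 0&d=0, d&e=c

0xd00c80c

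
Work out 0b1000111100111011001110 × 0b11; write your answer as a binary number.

Multiply each base-2 digit by 3, carrying:
  0×3 = 0 → write 0
  1×3 = 3 → write 1 carry 1
  1×3+1 = 4 → write 0 carry 2
  1×3+2 = 5 → write 1 carry 2
  0×3+2 = 2 → write 0 carry 1
  0×3+1 = 1 → write 1
  1×3 = 3 → write 1 carry 1
  1×3+1 = 4 → write 0 carry 2
  0×3+2 = 2 → write 0 carry 1
  1×3+1 = 4 → write 0 carry 2
  1×3+2 = 5 → write 1 carry 2
  1×3+2 = 5 → write 1 carry 2
  0×3+2 = 2 → write 0 carry 1
  0×3+1 = 1 → write 1
  1×3 = 3 → write 1 carry 1
  1×3+1 = 4 → write 0 carry 2
  1×3+2 = 5 → write 1 carry 2
  1×3+2 = 5 → write 1 carry 2
  0×3+2 = 2 → write 0 carry 1
  0×3+1 = 1 → write 1
  0×3 = 0 → write 0
  1×3 = 3 → write 1 carry 1
  remaining carry: 1

0b11010110110110001101010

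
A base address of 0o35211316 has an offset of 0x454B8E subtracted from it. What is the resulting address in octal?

0o13743500

0x454B8E = 0o21245616 in octal.
Subtract column by column in base 8:
  6-6 → 0
  1-1 → 0
  3-6 → 5 (borrow)
  1-5-1 → 3 (borrow)
  1-4-1 → 4 (borrow)
  2-2-1 → 7 (borrow)
  5-1-1 → 3
  3-2 → 1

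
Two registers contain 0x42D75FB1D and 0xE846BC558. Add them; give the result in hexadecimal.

Add column by column in base 16, right to left:
  D+8 = 5 carry 1
  1+5+1 = 7
  B+5 = 0 carry 1
  F+C+1 = C carry 1
  5+B+1 = 1 carry 1
  7+6+1 = E
  D+4 = 1 carry 1
  2+8+1 = B
  4+E = 2 carry 1
  final carry 1

0x12B1E1C075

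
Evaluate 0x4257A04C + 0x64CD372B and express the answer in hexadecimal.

Add column by column in base 16, right to left:
  C+B = 7 carry 1
  4+2+1 = 7
  0+7 = 7
  A+3 = D
  7+D = 4 carry 1
  5+C+1 = 2 carry 1
  2+4+1 = 7
  4+6 = A

0xA724D777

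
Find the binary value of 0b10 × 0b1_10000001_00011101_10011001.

Multiply each base-2 digit by 2, carrying:
  1×2 = 2 → write 0 carry 1
  0×2+1 = 1 → write 1
  0×2 = 0 → write 0
  1×2 = 2 → write 0 carry 1
  1×2+1 = 3 → write 1 carry 1
  0×2+1 = 1 → write 1
  0×2 = 0 → write 0
  1×2 = 2 → write 0 carry 1
  1×2+1 = 3 → write 1 carry 1
  0×2+1 = 1 → write 1
  1×2 = 2 → write 0 carry 1
  1×2+1 = 3 → write 1 carry 1
  1×2+1 = 3 → write 1 carry 1
  0×2+1 = 1 → write 1
  0×2 = 0 → write 0
  0×2 = 0 → write 0
  1×2 = 2 → write 0 carry 1
  0×2+1 = 1 → write 1
  0×2 = 0 → write 0
  0×2 = 0 → write 0
  0×2 = 0 → write 0
  0×2 = 0 → write 0
  0×2 = 0 → write 0
  1×2 = 2 → write 0 carry 1
  1×2+1 = 3 → write 1 carry 1
  remaining carry: 1

0b11000000100011101100110010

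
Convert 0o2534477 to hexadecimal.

Each octal digit is 3 bits: 2=010 5=101 3=011 4=100 4=100 7=111 7=111.
Group the bits into nibbles: 1010 1011 1001 0011 1111 → ab93f.

0xab93f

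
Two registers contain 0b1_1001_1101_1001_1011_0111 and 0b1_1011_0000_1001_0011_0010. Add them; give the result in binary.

Add column by column in base 2, right to left:
  1+0 = 1
  1+1 = 0 carry 1
  1+0+1 = 0 carry 1
  0+0+1 = 1
  1+1 = 0 carry 1
  1+1+1 = 1 carry 1
  0+0+1 = 1
  1+0 = 1
  1+1 = 0 carry 1
  0+0+1 = 1
  0+0 = 0
  1+1 = 0 carry 1
  1+0+1 = 0 carry 1
  0+0+1 = 1
  1+0 = 1
  1+0 = 1
  1+1 = 0 carry 1
  0+1+1 = 0 carry 1
  0+0+1 = 1
  1+1 = 0 carry 1
  1+1+1 = 1 carry 1
  final carry 1

0b1101001110001011101001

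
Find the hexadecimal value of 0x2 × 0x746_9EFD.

Multiply each base-16 digit by 2, carrying:
  D×2 = 26 → write A carry 1
  F×2+1 = 31 → write F carry 1
  E×2+1 = 29 → write D carry 1
  9×2+1 = 19 → write 3 carry 1
  6×2+1 = 13 → write D
  4×2 = 8 → write 8
  7×2 = 14 → write E

0xE8D3DFA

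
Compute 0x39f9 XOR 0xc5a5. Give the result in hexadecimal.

0xfc5c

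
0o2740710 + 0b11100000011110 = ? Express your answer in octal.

0b11100000011110 = 0o34036 in octal.
Add column by column in base 8, right to left:
  0+6 = 6
  1+3 = 4
  7+0 = 7
  0+4 = 4
  4+3 = 7
  7+0 = 7
  2+0 = 2

0o2774746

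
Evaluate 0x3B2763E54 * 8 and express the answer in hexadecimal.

Multiply each base-16 digit by 8, carrying:
  4×8 = 32 → write 0 carry 2
  5×8+2 = 42 → write A carry 2
  E×8+2 = 114 → write 2 carry 7
  3×8+7 = 31 → write F carry 1
  6×8+1 = 49 → write 1 carry 3
  7×8+3 = 59 → write B carry 3
  2×8+3 = 19 → write 3 carry 1
  B×8+1 = 89 → write 9 carry 5
  3×8+5 = 29 → write D carry 1
  remaining carry: 1

0x1D93B1F2A0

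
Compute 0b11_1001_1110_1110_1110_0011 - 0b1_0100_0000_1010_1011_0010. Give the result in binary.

0b1001011110010000110001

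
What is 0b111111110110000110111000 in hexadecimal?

0xFF61B8

Group the bits into nibbles: 1111 1111 0110 0001 1011 1000 → FF61B8.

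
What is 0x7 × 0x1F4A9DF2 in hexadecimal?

0xDB0A519E

Multiply each base-16 digit by 7, carrying:
  2×7 = 14 → write E
  F×7 = 105 → write 9 carry 6
  D×7+6 = 97 → write 1 carry 6
  9×7+6 = 69 → write 5 carry 4
  A×7+4 = 74 → write A carry 4
  4×7+4 = 32 → write 0 carry 2
  F×7+2 = 107 → write B carry 6
  1×7+6 = 13 → write D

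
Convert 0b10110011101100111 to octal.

Group the bits in threes: 010 110 011 101 100 111 → 263547.

0o263547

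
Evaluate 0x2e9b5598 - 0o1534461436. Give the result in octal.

0o4112171172

0x2e9b5598 = 0o5646652630 in octal.
Subtract column by column in base 8:
  0-6 → 2 (borrow)
  3-3-1 → 7 (borrow)
  6-4-1 → 1
  2-1 → 1
  5-6 → 7 (borrow)
  6-4-1 → 1
  6-4 → 2
  4-3 → 1
  6-5 → 1
  5-1 → 4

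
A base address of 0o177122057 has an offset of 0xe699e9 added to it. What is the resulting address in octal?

0o270637030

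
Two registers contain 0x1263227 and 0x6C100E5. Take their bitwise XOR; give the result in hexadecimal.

XOR each hex digit independently (no carries):
  1^6=7, 2^C=E, 6^1=7, 3^0=3, 2^0=2, 2^E=C, 7^5=2

0x7E732C2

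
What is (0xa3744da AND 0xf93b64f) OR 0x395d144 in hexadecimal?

0xa3744da AND 0xf93b64f = 0xa13044a.
Then OR with 0x395d144.

0xb97d54e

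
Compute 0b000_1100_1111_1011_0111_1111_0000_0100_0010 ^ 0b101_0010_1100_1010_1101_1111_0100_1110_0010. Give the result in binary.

0b10111100011000110100000010010100000

XOR bit by bit (1 where the bits differ):
  00011001111101101111111000001000010
^ 10100101100101011011111010011100010
= 10111100011000110100000010010100000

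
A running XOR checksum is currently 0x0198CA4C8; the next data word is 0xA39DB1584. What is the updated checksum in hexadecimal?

XOR each hex digit independently (no carries):
  0^A=A, 1^3=2, 9^9=0, 8^D=5, C^B=7, A^1=B, 4^5=1, C^8=4, 8^4=C

0xA2057B14C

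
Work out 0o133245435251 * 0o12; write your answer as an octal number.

Multiply each base-8 digit by 10, carrying:
  1×10 = 10 → write 2 carry 1
  5×10+1 = 51 → write 3 carry 6
  2×10+6 = 26 → write 2 carry 3
  5×10+3 = 53 → write 5 carry 6
  3×10+6 = 36 → write 4 carry 4
  4×10+4 = 44 → write 4 carry 5
  5×10+5 = 55 → write 7 carry 6
  4×10+6 = 46 → write 6 carry 5
  2×10+5 = 25 → write 1 carry 3
  3×10+3 = 33 → write 1 carry 4
  3×10+4 = 34 → write 2 carry 4
  1×10+4 = 14 → write 6 carry 1
  remaining carry: 1

0o1621167445232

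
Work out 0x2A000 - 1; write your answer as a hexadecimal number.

0x29FFF

The trailing 3 digits are 0, so subtracting 1 borrows through: they become F and the next digit up decrements.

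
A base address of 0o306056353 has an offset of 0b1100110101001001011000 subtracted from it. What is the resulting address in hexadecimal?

0o306056353 = 0x3185ceb in hexadecimal.
0b1100110101001001011000 = 0x335258 in hexadecimal.
Subtract column by column in base 16:
  b-8 → 3
  e-5 → 9
  c-2 → a
  5-5 → 0
  8-3 → 5
  1-3 → e (borrow)
  3-0-1 → 2

0x2e50a93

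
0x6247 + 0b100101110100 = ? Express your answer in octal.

0o65673

0x6247 = 0o61107 in octal.
0b100101110100 = 0o4564 in octal.
Add column by column in base 8, right to left:
  7+4 = 3 carry 1
  0+6+1 = 7
  1+5 = 6
  1+4 = 5
  6+0 = 6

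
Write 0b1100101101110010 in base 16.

Group the bits into nibbles: 1100 1011 0111 0010 → cb72.

0xcb72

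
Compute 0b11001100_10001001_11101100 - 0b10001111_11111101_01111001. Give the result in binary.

Subtract column by column in base 2:
  0-1 → 1 (borrow)
  0-0-1 → 1 (borrow)
  1-0-1 → 0
  1-1 → 0
  0-1 → 1 (borrow)
  1-1-1 → 1 (borrow)
  1-1-1 → 1 (borrow)
  1-0-1 → 0
  1-1 → 0
  0-0 → 0
  0-1 → 1 (borrow)
  1-1-1 → 1 (borrow)
  0-1-1 → 0 (borrow)
  0-1-1 → 0 (borrow)
  0-1-1 → 0 (borrow)
  1-1-1 → 1 (borrow)
  0-1-1 → 0 (borrow)
  0-1-1 → 0 (borrow)
  1-1-1 → 1 (borrow)
  1-1-1 → 1 (borrow)
  0-0-1 → 1 (borrow)
  0-0-1 → 1 (borrow)
  1-0-1 → 0
  1-1 → 0

0b1111001000110001110011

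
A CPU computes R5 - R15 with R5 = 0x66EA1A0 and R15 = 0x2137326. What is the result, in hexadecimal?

Subtract column by column in base 16:
  0-6 → A (borrow)
  A-2-1 → 7
  1-3 → E (borrow)
  A-7-1 → 2
  E-3 → B
  6-1 → 5
  6-2 → 4

0x45B2E7A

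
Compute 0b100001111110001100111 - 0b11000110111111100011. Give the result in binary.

0b1001000110010000100

Subtract column by column in base 2:
  1-1 → 0
  1-1 → 0
  1-0 → 1
  0-0 → 0
  0-0 → 0
  1-1 → 0
  1-1 → 0
  0-1 → 1 (borrow)
  0-1-1 → 0 (borrow)
  0-1-1 → 0 (borrow)
  1-1-1 → 1 (borrow)
  1-1-1 → 1 (borrow)
  1-0-1 → 0
  1-1 → 0
  1-1 → 0
  1-0 → 1
  0-0 → 0
  0-0 → 0
  0-1 → 1 (borrow)
  0-1-1 → 0 (borrow)
  1-0-1 → 0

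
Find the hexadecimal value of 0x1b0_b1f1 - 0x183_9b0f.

Subtract column by column in base 16:
  1-f → 2 (borrow)
  f-0-1 → e
  1-b → 6 (borrow)
  b-9-1 → 1
  0-3 → d (borrow)
  b-8-1 → 2
  1-1 → 0

0x2d16e2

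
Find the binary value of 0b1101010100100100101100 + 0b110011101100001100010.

0b10011110010000110001110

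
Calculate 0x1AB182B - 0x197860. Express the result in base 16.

0x1919FCB

Subtract column by column in base 16:
  B-0 → B
  2-6 → C (borrow)
  8-8-1 → F (borrow)
  1-7-1 → 9 (borrow)
  B-9-1 → 1
  A-1 → 9
  1-0 → 1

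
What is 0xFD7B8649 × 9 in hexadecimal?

0x8E957B891

Multiply each base-16 digit by 9, carrying:
  9×9 = 81 → write 1 carry 5
  4×9+5 = 41 → write 9 carry 2
  6×9+2 = 56 → write 8 carry 3
  8×9+3 = 75 → write B carry 4
  B×9+4 = 103 → write 7 carry 6
  7×9+6 = 69 → write 5 carry 4
  D×9+4 = 121 → write 9 carry 7
  F×9+7 = 142 → write E carry 8
  remaining carry: 8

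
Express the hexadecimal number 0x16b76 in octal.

0o265566

Expand each hex digit to 4 bits: 1=0001 6=0110 b=1011 7=0111 6=0110.
Group the bits in threes: 010 110 101 101 110 110 → 265566.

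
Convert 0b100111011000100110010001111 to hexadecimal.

Group the bits into nibbles: 0100 1110 1100 0100 1100 1000 1111 → 4EC4C8F.

0x4EC4C8F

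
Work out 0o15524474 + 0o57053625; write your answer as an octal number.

0o74600321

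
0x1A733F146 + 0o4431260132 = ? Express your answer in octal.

0x1A733F146 = 0o64714770506 in octal.
Add column by column in base 8, right to left:
  6+2 = 0 carry 1
  0+3+1 = 4
  5+1 = 6
  0+0 = 0
  7+6 = 5 carry 1
  7+2+1 = 2 carry 1
  4+1+1 = 6
  1+3 = 4
  7+4 = 3 carry 1
  4+4+1 = 1 carry 1
  6+0+1 = 7

0o71346250640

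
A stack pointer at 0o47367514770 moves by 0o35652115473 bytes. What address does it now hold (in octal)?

0o105241632463

Add column by column in base 8, right to left:
  0+3 = 3
  7+7 = 6 carry 1
  7+4+1 = 4 carry 1
  4+5+1 = 2 carry 1
  1+1+1 = 3
  5+1 = 6
  7+2 = 1 carry 1
  6+5+1 = 4 carry 1
  3+6+1 = 2 carry 1
  7+5+1 = 5 carry 1
  4+3+1 = 0 carry 1
  final carry 1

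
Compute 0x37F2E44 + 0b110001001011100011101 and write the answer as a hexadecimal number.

0x397C561

0b110001001011100011101 = 0x18971D in hexadecimal.
Add column by column in base 16, right to left:
  4+D = 1 carry 1
  4+1+1 = 6
  E+7 = 5 carry 1
  2+9+1 = C
  F+8 = 7 carry 1
  7+1+1 = 9
  3+0 = 3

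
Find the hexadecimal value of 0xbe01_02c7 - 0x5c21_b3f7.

0x61df4ed0

Subtract column by column in base 16:
  7-7 → 0
  c-f → d (borrow)
  2-3-1 → e (borrow)
  0-b-1 → 4 (borrow)
  1-1-1 → f (borrow)
  0-2-1 → d (borrow)
  e-c-1 → 1
  b-5 → 6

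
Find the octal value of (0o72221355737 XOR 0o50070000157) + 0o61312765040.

0o103564342720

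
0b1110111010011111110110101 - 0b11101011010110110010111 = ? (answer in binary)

0b1011001111001001000011110

Subtract column by column in base 2:
  1-1 → 0
  0-1 → 1 (borrow)
  1-1-1 → 1 (borrow)
  0-0-1 → 1 (borrow)
  1-1-1 → 1 (borrow)
  1-0-1 → 0
  0-0 → 0
  1-1 → 0
  1-1 → 0
  1-0 → 1
  1-1 → 0
  1-1 → 0
  1-0 → 1
  1-1 → 0
  0-0 → 0
  0-1 → 1 (borrow)
  1-1-1 → 1 (borrow)
  0-0-1 → 1 (borrow)
  1-1-1 → 1 (borrow)
  1-0-1 → 0
  1-1 → 0
  0-1 → 1 (borrow)
  1-1-1 → 1 (borrow)
  1-0-1 → 0
  1-0 → 1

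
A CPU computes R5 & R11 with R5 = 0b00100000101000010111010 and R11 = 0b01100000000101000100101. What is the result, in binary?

AND bit by bit (1 only where both bits are 1):
  00100000101000010111010
& 01100000000101000100101
= 00100000000000000100000

0b00100000000000000100000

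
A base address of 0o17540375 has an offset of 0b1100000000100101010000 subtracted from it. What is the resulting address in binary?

0b11101011011110101101

0o17540375 = 0b1111101100000011111101 in binary.
Subtract column by column in base 2:
  1-0 → 1
  0-0 → 0
  1-0 → 1
  1-0 → 1
  1-1 → 0
  1-0 → 1
  1-1 → 0
  1-0 → 1
  0-1 → 1 (borrow)
  0-0-1 → 1 (borrow)
  0-0-1 → 1 (borrow)
  0-1-1 → 0 (borrow)
  0-0-1 → 1 (borrow)
  0-0-1 → 1 (borrow)
  1-0-1 → 0
  1-0 → 1
  0-0 → 0
  1-0 → 1
  1-0 → 1
  1-0 → 1
  1-1 → 0
  1-1 → 0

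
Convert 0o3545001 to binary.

Each octal digit is 3 bits: 3=011 5=101 4=100 5=101 0=000 0=000 1=001.

0b11101100101000000001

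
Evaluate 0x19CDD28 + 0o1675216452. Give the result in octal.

0x19CDD28 = 0o147156450 in octal.
Add column by column in base 8, right to left:
  0+2 = 2
  5+5 = 2 carry 1
  4+4+1 = 1 carry 1
  6+6+1 = 5 carry 1
  5+1+1 = 7
  1+2 = 3
  7+5 = 4 carry 1
  4+7+1 = 4 carry 1
  1+6+1 = 0 carry 1
  0+1+1 = 2

0o2044375122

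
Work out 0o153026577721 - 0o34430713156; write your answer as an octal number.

0o116375664543

Subtract column by column in base 8:
  1-6 → 3 (borrow)
  2-5-1 → 4 (borrow)
  7-1-1 → 5
  7-3 → 4
  7-1 → 6
  5-7 → 6 (borrow)
  6-0-1 → 5
  2-3 → 7 (borrow)
  0-4-1 → 3 (borrow)
  3-4-1 → 6 (borrow)
  5-3-1 → 1
  1-0 → 1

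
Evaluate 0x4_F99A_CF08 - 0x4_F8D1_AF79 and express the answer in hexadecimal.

Subtract column by column in base 16:
  8-9 → F (borrow)
  0-7-1 → 8 (borrow)
  F-F-1 → F (borrow)
  C-A-1 → 1
  A-1 → 9
  9-D → C (borrow)
  9-8-1 → 0
  F-F → 0
  4-4 → 0

0xC91F8F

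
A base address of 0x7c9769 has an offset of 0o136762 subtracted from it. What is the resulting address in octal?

0x7c9769 = 0o37113551 in octal.
Subtract column by column in base 8:
  1-2 → 7 (borrow)
  5-6-1 → 6 (borrow)
  5-7-1 → 5 (borrow)
  3-6-1 → 4 (borrow)
  1-3-1 → 5 (borrow)
  1-1-1 → 7 (borrow)
  7-0-1 → 6
  3-0 → 3

0o36754567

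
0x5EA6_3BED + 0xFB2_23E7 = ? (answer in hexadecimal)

0x6E585FD4

Add column by column in base 16, right to left:
  D+7 = 4 carry 1
  E+E+1 = D carry 1
  B+3+1 = F
  3+2 = 5
  6+2 = 8
  A+B = 5 carry 1
  E+F+1 = E carry 1
  5+0+1 = 6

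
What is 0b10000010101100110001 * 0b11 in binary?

0b110001000000110010011

Multiply each base-2 digit by 3, carrying:
  1×3 = 3 → write 1 carry 1
  0×3+1 = 1 → write 1
  0×3 = 0 → write 0
  0×3 = 0 → write 0
  1×3 = 3 → write 1 carry 1
  1×3+1 = 4 → write 0 carry 2
  0×3+2 = 2 → write 0 carry 1
  0×3+1 = 1 → write 1
  1×3 = 3 → write 1 carry 1
  1×3+1 = 4 → write 0 carry 2
  0×3+2 = 2 → write 0 carry 1
  1×3+1 = 4 → write 0 carry 2
  0×3+2 = 2 → write 0 carry 1
  1×3+1 = 4 → write 0 carry 2
  0×3+2 = 2 → write 0 carry 1
  0×3+1 = 1 → write 1
  0×3 = 0 → write 0
  0×3 = 0 → write 0
  0×3 = 0 → write 0
  1×3 = 3 → write 1 carry 1
  remaining carry: 1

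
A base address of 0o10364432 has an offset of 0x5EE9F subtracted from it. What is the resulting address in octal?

0o6775173

0x5EE9F = 0o1367237 in octal.
Subtract column by column in base 8:
  2-7 → 3 (borrow)
  3-3-1 → 7 (borrow)
  4-2-1 → 1
  4-7 → 5 (borrow)
  6-6-1 → 7 (borrow)
  3-3-1 → 7 (borrow)
  0-1-1 → 6 (borrow)
  1-0-1 → 0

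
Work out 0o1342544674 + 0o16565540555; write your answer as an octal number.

Add column by column in base 8, right to left:
  4+5 = 1 carry 1
  7+5+1 = 5 carry 1
  6+5+1 = 4 carry 1
  4+0+1 = 5
  4+4 = 0 carry 1
  5+5+1 = 3 carry 1
  2+5+1 = 0 carry 1
  4+6+1 = 3 carry 1
  3+5+1 = 1 carry 1
  1+6+1 = 0 carry 1
  0+1+1 = 2

0o20130305451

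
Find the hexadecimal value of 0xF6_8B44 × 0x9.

Multiply each base-16 digit by 9, carrying:
  4×9 = 36 → write 4 carry 2
  4×9+2 = 38 → write 6 carry 2
  B×9+2 = 101 → write 5 carry 6
  8×9+6 = 78 → write E carry 4
  6×9+4 = 58 → write A carry 3
  F×9+3 = 138 → write A carry 8
  remaining carry: 8

0x8AAE564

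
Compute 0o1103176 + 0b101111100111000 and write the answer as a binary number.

0o1103176 = 0b1001000011001111110 in binary.
Add column by column in base 2, right to left:
  0+0 = 0
  1+0 = 1
  1+0 = 1
  1+1 = 0 carry 1
  1+1+1 = 1 carry 1
  1+1+1 = 1 carry 1
  1+0+1 = 0 carry 1
  0+0+1 = 1
  0+1 = 1
  1+1 = 0 carry 1
  1+1+1 = 1 carry 1
  0+1+1 = 0 carry 1
  0+1+1 = 0 carry 1
  0+0+1 = 1
  0+1 = 1
  1+0 = 1
  0+0 = 0
  0+0 = 0
  1+0 = 1

0b1001110010110110110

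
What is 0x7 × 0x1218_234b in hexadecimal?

Multiply each base-16 digit by 7, carrying:
  b×7 = 77 → write d carry 4
  4×7+4 = 32 → write 0 carry 2
  3×7+2 = 23 → write 7 carry 1
  2×7+1 = 15 → write f
  8×7 = 56 → write 8 carry 3
  1×7+3 = 10 → write a
  2×7 = 14 → write e
  1×7 = 7 → write 7

0x7ea8f70d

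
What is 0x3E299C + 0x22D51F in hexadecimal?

0x60FEBB

Add column by column in base 16, right to left:
  C+F = B carry 1
  9+1+1 = B
  9+5 = E
  2+D = F
  E+2 = 0 carry 1
  3+2+1 = 6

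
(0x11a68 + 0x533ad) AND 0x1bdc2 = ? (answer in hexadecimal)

0xc00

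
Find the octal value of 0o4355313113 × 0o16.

0o76373434032

Multiply each base-8 digit by 14, carrying:
  3×14 = 42 → write 2 carry 5
  1×14+5 = 19 → write 3 carry 2
  1×14+2 = 16 → write 0 carry 2
  3×14+2 = 44 → write 4 carry 5
  1×14+5 = 19 → write 3 carry 2
  3×14+2 = 44 → write 4 carry 5
  5×14+5 = 75 → write 3 carry 9
  5×14+9 = 79 → write 7 carry 9
  3×14+9 = 51 → write 3 carry 6
  4×14+6 = 62 → write 6 carry 7
  remaining carry: 7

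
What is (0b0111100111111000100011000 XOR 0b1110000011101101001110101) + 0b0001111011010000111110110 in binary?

First 0b0111100111111000100011000 XOR 0b1110000011101101001110101 = 0b1001100100010101101101101.
Add column by column in base 2, right to left:
  1+0 = 1
  0+1 = 1
  1+1 = 0 carry 1
  1+0+1 = 0 carry 1
  0+1+1 = 0 carry 1
  1+1+1 = 1 carry 1
  1+1+1 = 1 carry 1
  0+1+1 = 0 carry 1
  1+1+1 = 1 carry 1
  1+0+1 = 0 carry 1
  0+0+1 = 1
  1+0 = 1
  0+0 = 0
  1+1 = 0 carry 1
  0+0+1 = 1
  0+1 = 1
  0+1 = 1
  1+0 = 1
  0+1 = 1
  0+1 = 1
  1+1 = 0 carry 1
  1+1+1 = 1 carry 1
  0+0+1 = 1
  0+0 = 0
  1+0 = 1

0b1011011111100110101100011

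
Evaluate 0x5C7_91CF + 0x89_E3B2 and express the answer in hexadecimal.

0x6517581

Add column by column in base 16, right to left:
  F+2 = 1 carry 1
  C+B+1 = 8 carry 1
  1+3+1 = 5
  9+E = 7 carry 1
  7+9+1 = 1 carry 1
  C+8+1 = 5 carry 1
  5+0+1 = 6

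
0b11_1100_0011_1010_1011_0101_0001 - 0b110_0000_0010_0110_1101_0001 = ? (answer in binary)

0b11011000111000010010000000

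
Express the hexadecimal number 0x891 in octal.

0o4221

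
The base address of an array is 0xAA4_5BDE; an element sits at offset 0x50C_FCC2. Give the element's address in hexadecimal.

Add column by column in base 16, right to left:
  E+2 = 0 carry 1
  D+C+1 = A carry 1
  B+C+1 = 8 carry 1
  5+F+1 = 5 carry 1
  4+C+1 = 1 carry 1
  A+0+1 = B
  A+5 = F

0xFB158A0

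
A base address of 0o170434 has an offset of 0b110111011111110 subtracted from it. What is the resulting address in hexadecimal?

0x821E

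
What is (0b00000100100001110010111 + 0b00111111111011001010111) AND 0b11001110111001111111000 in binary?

Add column by column in base 2, right to left:
  1+1 = 0 carry 1
  1+1+1 = 1 carry 1
  1+1+1 = 1 carry 1
  0+0+1 = 1
  1+1 = 0 carry 1
  0+0+1 = 1
  0+1 = 1
  1+0 = 1
  1+0 = 1
  1+1 = 0 carry 1
  0+1+1 = 0 carry 1
  0+0+1 = 1
  0+1 = 1
  0+1 = 1
  1+1 = 0 carry 1
  0+1+1 = 0 carry 1
  0+1+1 = 0 carry 1
  1+1+1 = 1 carry 1
  0+1+1 = 0 carry 1
  0+1+1 = 0 carry 1
  0+1+1 = 0 carry 1
  final carry 1
Sum = 0b1000100011100111101110; now AND with 0b11001110111001111111000:
  01000100011100111101110
& 11001110111001111111000
= 01000100011000111101000

0b1000100011000111101000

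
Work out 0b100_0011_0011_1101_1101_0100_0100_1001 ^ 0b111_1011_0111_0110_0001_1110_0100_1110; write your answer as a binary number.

XOR bit by bit (1 where the bits differ):
  1000011001111011101010001001001
^ 1111011011101100001111001001110
= 0111000010010111100101000000111

0b0111000010010111100101000000111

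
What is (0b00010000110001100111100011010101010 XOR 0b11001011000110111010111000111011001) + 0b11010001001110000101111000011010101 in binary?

0b110101101000101100011010100001001000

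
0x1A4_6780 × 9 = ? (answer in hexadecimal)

0xEC7A380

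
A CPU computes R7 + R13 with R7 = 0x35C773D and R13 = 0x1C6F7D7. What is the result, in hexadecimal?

0x5236F14

Add column by column in base 16, right to left:
  D+7 = 4 carry 1
  3+D+1 = 1 carry 1
  7+7+1 = F
  7+F = 6 carry 1
  C+6+1 = 3 carry 1
  5+C+1 = 2 carry 1
  3+1+1 = 5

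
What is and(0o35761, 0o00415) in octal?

AND each oct digit independently (no carries):
  3&0=0, 5&0=0, 7&4=4, 6&1=0, 1&5=1

0o00401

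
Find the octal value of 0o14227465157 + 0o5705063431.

0o22134550610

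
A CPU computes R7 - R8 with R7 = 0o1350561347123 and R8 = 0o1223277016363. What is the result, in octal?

0o125262330540

Subtract column by column in base 8:
  3-3 → 0
  2-6 → 4 (borrow)
  1-3-1 → 5 (borrow)
  7-6-1 → 0
  4-1 → 3
  3-0 → 3
  1-7 → 2 (borrow)
  6-7-1 → 6 (borrow)
  5-2-1 → 2
  0-3 → 5 (borrow)
  5-2-1 → 2
  3-2 → 1
  1-1 → 0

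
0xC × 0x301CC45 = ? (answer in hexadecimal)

0x2415933C

Multiply each base-16 digit by 12, carrying:
  5×12 = 60 → write C carry 3
  4×12+3 = 51 → write 3 carry 3
  C×12+3 = 147 → write 3 carry 9
  C×12+9 = 153 → write 9 carry 9
  1×12+9 = 21 → write 5 carry 1
  0×12+1 = 1 → write 1
  3×12 = 36 → write 4 carry 2
  remaining carry: 2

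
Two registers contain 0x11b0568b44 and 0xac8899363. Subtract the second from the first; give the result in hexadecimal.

0x6e7ccf7e1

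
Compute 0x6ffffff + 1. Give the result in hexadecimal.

0x7000000

The trailing 6 digits are F (max in base 16), so adding 1 cascades: they roll to 0 and the next digit up increments.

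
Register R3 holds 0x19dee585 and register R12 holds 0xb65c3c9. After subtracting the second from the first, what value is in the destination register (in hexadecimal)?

Subtract column by column in base 16:
  5-9 → c (borrow)
  8-c-1 → b (borrow)
  5-3-1 → 1
  e-c → 2
  e-5 → 9
  d-6 → 7
  9-b → e (borrow)
  1-0-1 → 0

0xe7921bc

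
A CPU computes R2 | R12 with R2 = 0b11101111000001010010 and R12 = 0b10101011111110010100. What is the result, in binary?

0b11101111111111010110

OR bit by bit (1 where either bit is 1):
  11101111000001010010
| 10101011111110010100
= 11101111111111010110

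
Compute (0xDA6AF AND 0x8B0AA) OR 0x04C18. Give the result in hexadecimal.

0x8ECBA

0xDA6AF AND 0x8B0AA = 0x8A0AA.
Then OR with 0x04C18.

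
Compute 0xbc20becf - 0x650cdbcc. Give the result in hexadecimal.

Subtract column by column in base 16:
  f-c → 3
  c-c → 0
  e-b → 3
  b-d → e (borrow)
  0-c-1 → 3 (borrow)
  2-0-1 → 1
  c-5 → 7
  b-6 → 5

0x5713e303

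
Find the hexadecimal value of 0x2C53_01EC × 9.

Multiply each base-16 digit by 9, carrying:
  C×9 = 108 → write C carry 6
  E×9+6 = 132 → write 4 carry 8
  1×9+8 = 17 → write 1 carry 1
  0×9+1 = 1 → write 1
  3×9 = 27 → write B carry 1
  5×9+1 = 46 → write E carry 2
  C×9+2 = 110 → write E carry 6
  2×9+6 = 24 → write 8 carry 1
  remaining carry: 1

0x18EEB114C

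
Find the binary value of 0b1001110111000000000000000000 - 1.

0b1001110110111111111111111111

The trailing 18 digits are 0, so subtracting 1 borrows through: they become 1 and the next digit up decrements.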